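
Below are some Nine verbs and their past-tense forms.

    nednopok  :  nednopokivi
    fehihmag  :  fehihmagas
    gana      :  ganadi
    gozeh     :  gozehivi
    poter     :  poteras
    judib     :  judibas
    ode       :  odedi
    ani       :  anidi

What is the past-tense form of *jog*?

Looking at the final sound of each stem: -ivi when the stem ends in a voiceless consonant (*nednopok*, *gozeh*); -as when the stem ends in a voiced consonant (*fehihmag*, *poter*, *judib*); -di when the stem ends in a vowel (*gana*, *ode*, *ani*).
*jog* — final sound /g/ (a voiced consonant) → -as → *jogas*.

jogas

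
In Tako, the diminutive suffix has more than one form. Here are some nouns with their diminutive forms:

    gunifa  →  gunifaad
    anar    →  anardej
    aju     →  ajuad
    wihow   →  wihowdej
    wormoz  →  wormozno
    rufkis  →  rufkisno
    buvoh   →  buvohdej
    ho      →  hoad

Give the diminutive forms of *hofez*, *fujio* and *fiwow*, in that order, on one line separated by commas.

hofezno, fujioad, fiwowdej

The pattern is sibilance of the final sound: -no when the stem ends in a sibilant (*wormoz*, *rufkis*); -dej when the stem ends in a non-sibilant consonant (*anar*, *wihow*, *buvoh*); -ad when the stem ends in a vowel (*gunifa*, *aju*, *ho*).
*hofez* — final sound /z/ (a sibilant) → -no → *hofezno*.
*fujio*: final sound = /o/, a vowel → -ad → *fujioad*.
*fiwow*: final sound = /w/, a non-sibilant consonant → -dej → *fiwowdej*.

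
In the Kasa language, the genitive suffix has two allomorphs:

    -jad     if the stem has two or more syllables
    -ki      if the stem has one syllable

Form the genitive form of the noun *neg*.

*neg* (one syllable) → -ki → *negki*.

negki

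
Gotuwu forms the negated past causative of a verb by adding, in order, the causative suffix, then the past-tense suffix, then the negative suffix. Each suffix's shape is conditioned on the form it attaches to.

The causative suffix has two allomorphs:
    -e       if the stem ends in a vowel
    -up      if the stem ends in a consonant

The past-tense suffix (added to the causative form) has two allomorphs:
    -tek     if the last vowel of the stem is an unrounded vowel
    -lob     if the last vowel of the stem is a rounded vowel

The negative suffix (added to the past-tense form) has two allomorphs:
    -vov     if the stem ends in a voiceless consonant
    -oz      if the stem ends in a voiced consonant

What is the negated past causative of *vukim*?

The final sound of *vukim* is /m/, which is a consonant, so the causative suffix is -up, giving *vukimup*.
The causative form *vukimup*: last vowel = /u/, a rounded vowel → -lob → *vukimuplob*.
Since the final consonant of the past-tense form *vukimuplob* is /b/ (voiced), it takes -oz, giving *vukimuploboz*.

vukimuploboz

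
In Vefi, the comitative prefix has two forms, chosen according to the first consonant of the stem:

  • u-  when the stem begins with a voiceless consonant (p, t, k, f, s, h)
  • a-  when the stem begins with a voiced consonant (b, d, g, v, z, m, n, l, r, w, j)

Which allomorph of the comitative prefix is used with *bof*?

a-

*bof* — first consonant /b/ (voiced) → a-.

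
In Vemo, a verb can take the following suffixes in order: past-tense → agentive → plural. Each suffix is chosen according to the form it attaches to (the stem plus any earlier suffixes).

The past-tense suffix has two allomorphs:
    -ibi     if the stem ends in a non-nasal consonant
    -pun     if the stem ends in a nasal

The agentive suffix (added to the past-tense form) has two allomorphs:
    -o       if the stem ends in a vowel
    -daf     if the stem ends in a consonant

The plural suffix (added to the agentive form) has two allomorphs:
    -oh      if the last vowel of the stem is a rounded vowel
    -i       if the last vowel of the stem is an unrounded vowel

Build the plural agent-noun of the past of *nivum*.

The final consonant of *nivum* is /m/, which is a nasal, so the past-tense suffix is -pun, giving *nivumpun*.
The past-tense form *nivumpun*: final sound = /n/, a consonant → -daf → *nivumpundaf*.
The last vowel of the agentive form *nivumpundaf* is /a/, which is an unrounded vowel, so the plural suffix is -i, giving *nivumpundafi*.

nivumpundafi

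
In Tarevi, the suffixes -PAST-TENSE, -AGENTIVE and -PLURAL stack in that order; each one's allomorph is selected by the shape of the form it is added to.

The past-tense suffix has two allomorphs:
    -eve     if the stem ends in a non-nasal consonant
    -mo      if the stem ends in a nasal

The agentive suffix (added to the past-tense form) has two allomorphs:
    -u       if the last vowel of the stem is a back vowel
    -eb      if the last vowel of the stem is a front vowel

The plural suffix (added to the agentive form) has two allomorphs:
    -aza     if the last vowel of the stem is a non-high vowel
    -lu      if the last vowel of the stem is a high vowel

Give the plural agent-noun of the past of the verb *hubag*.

*hubag* — final consonant /g/ (non-nasal) → -eve → *hubageve*.
The last vowel of the past-tense form *hubageve* is /e/, which is a front vowel, so the agentive suffix is -eb, giving *hubageveeb*.
Since the last vowel of the agentive form *hubageveeb* is /e/ (a non-high vowel), it takes -aza, giving *hubageveebaza*.

hubageveebaza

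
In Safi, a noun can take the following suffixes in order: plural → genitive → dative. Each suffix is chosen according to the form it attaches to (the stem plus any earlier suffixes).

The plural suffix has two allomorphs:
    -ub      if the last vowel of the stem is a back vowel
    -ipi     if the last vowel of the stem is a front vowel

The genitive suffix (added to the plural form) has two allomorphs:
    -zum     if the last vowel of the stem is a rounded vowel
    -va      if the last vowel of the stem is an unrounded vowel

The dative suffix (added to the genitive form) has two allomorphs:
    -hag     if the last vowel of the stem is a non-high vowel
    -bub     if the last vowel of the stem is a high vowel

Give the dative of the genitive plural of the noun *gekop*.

gekopubzumbub

The last vowel of *gekop* is /o/, which is a back vowel, so the plural suffix is -ub, giving *gekopub*.
The plural form *gekopub* — last vowel /u/ (a rounded vowel) → -zum → *gekopubzum*.
Since the last vowel of the genitive form *gekopubzum* is /u/ (a high vowel), it takes -bub, giving *gekopubzumbub*.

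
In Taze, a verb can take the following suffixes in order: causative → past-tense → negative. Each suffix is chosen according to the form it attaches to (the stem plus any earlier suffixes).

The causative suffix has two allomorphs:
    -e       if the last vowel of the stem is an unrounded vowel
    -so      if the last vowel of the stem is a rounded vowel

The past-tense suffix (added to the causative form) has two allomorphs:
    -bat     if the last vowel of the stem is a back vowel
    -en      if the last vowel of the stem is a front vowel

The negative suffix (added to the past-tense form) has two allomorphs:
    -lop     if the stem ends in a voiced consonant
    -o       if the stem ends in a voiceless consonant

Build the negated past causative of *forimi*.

Since the last vowel of *forimi* is /i/ (an unrounded vowel), it takes -e, giving *forimie*.
The causative form *forimie*: last vowel = /e/, a front vowel → -en → *forimieen*.
Since the final consonant of the past-tense form *forimieen* is /n/ (voiced), it takes -lop, giving *forimieenlop*.

forimieenlop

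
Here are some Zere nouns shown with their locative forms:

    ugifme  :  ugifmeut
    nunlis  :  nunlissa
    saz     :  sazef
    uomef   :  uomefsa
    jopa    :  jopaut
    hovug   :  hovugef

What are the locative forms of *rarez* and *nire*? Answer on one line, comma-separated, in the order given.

rarezef, nireut

The suffix is conditioned by the final sound: -sa when the stem ends in a voiceless consonant (*nunlis*, *uomef*); -ef when the stem ends in a voiced consonant (*saz*, *hovug*); -ut when the stem ends in a vowel (*ugifme*, *jopa*).
The final sound of *rarez* is /z/, which is a voiced consonant, so the suffix is -ef, giving *rarezef*.
*nire*: final sound = /e/, a vowel → -ut → *nireut*.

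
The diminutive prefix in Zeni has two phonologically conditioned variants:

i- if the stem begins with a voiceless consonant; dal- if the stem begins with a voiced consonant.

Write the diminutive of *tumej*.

itumej

*tumej*: first consonant = /t/, voiceless → i- → *itumej*.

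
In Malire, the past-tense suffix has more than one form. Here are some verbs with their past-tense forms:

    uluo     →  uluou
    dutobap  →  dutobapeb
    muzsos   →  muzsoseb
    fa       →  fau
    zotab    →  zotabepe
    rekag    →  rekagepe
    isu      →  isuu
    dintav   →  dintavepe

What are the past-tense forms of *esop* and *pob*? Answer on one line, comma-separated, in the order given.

Looking at the final sound of each stem: -eb when the stem ends in a voiceless consonant (*dutobap*, *muzsos*); -epe when the stem ends in a voiced consonant (*zotab*, *rekag*, *dintav*); -u when the stem ends in a vowel (*uluo*, *fa*, *isu*).
The final sound of *esop* is /p/, which is a voiceless consonant, so the suffix is -eb, giving *esopeb*.
*pob*: final sound = /b/, a voiced consonant → -epe → *pobepe*.

esopeb, pobepe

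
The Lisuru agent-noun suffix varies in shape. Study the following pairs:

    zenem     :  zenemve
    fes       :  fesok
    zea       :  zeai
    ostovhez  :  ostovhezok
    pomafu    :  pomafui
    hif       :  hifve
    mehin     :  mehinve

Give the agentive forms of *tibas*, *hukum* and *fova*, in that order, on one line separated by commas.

tibasok, hukumve, fovai

Looking at the final sound of each stem: -ok when the stem ends in a sibilant (*fes*, *ostovhez*); -ve when the stem ends in a non-sibilant consonant (*zenem*, *hif*, *mehin*); -i when the stem ends in a vowel (*zea*, *pomafu*).
*tibas*: final sound = /s/, a sibilant → -ok → *tibasok*.
The final sound of *hukum* is /m/, which is a non-sibilant consonant, so the suffix is -ve, giving *hukumve*.
Since the final sound of *fova* is /a/ (a vowel), it takes -i, giving *fovai*.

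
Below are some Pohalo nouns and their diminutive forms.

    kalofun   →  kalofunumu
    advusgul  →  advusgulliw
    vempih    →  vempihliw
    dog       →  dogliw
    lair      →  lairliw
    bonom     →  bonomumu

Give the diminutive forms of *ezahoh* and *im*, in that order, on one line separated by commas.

ezahohliw, imumu

The alternation tracks the final consonant of the stem — -umu when the stem ends in a nasal (*kalofun*, *bonom*); -liw when the stem ends in a non-nasal consonant (*advusgul*, *vempih*, *dog*, *lair*).
Since the final consonant of *ezahoh* is /h/ (non-nasal), it takes -liw, giving *ezahohliw*.
*im*: final consonant = /m/, a nasal → -umu → *imumu*.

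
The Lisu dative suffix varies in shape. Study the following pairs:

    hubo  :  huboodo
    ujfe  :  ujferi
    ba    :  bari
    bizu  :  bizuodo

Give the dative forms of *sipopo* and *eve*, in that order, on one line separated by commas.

sipopoodo, everi

The suffix is conditioned by the last vowel: -odo when the last vowel of the stem is a rounded vowel (*hubo*, *bizu*); -ri when the last vowel of the stem is an unrounded vowel (*ujfe*, *ba*).
Since the last vowel of *sipopo* is /o/ (a rounded vowel), it takes -odo, giving *sipopoodo*.
The last vowel of *eve* is /e/, which is an unrounded vowel, so the suffix is -ri, giving *everi*.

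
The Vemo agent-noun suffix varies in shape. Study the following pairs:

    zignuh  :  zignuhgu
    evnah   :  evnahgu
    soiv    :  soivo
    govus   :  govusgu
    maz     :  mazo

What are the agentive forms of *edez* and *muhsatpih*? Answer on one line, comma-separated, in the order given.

edezo, muhsatpihgu

The pattern is voicing of the final consonant: -gu when the stem ends in a voiceless consonant (*zignuh*, *evnah*, *govus*); -o when the stem ends in a voiced consonant (*soiv*, *maz*).
*edez* — final consonant /z/ (voiced) → -o → *edezo*.
*muhsatpih* — final consonant /h/ (voiceless) → -gu → *muhsatpihgu*.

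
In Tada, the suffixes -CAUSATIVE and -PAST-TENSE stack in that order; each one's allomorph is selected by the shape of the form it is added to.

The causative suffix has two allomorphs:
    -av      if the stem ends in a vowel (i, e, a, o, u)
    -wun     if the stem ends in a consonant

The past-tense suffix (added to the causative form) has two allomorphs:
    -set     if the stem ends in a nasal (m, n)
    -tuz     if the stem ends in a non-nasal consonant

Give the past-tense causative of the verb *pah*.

*pah*: final sound = /h/, a consonant → -wun → *pahwun*.
The causative form *pahwun* — final consonant /n/ (a nasal) → -set → *pahwunset*.

pahwunset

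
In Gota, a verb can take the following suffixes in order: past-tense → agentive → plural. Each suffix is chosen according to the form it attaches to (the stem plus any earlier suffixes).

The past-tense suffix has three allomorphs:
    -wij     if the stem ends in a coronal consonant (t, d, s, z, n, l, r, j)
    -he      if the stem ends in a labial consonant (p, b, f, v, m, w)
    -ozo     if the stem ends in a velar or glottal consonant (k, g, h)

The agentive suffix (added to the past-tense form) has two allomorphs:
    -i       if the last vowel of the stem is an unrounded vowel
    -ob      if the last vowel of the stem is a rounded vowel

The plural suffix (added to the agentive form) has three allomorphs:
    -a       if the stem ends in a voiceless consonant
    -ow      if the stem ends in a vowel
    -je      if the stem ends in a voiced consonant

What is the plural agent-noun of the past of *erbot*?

erbotwijiow

Since the final consonant of *erbot* is /t/ (coronal), it takes -wij, giving *erbotwij*.
The past-tense form *erbotwij*: last vowel = /i/, an unrounded vowel → -i → *erbotwiji*.
The agentive form *erbotwiji*: final sound = /i/, a vowel → -ow → *erbotwijiow*.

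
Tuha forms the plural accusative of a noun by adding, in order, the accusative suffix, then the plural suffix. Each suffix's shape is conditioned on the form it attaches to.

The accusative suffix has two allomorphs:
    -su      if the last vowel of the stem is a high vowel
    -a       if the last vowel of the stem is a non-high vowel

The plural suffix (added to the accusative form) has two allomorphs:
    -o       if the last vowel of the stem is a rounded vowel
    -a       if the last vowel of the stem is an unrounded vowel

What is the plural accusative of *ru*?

rusuo

Since the last vowel of *ru* is /u/ (a high vowel), it takes -su, giving *rusu*.
The accusative form *rusu*: last vowel = /u/, a rounded vowel → -o → *rusuo*.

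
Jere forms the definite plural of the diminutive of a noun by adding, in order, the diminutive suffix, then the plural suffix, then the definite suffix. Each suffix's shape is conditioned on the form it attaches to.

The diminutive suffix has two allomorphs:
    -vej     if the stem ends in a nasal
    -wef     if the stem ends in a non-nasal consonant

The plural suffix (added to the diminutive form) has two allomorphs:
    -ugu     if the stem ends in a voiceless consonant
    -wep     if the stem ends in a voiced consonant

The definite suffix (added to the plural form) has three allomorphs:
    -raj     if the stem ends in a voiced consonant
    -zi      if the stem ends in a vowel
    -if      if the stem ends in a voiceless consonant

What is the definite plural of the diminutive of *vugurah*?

The final consonant of *vugurah* is /h/, which is non-nasal, so the diminutive suffix is -wef, giving *vugurahwef*.
Since the final consonant of the diminutive form *vugurahwef* is /f/ (voiceless), it takes -ugu, giving *vugurahwefugu*.
The final sound of the plural form *vugurahwefugu* is /u/, which is a vowel, so the definite suffix is -zi, giving *vugurahwefuguzi*.

vugurahwefuguzi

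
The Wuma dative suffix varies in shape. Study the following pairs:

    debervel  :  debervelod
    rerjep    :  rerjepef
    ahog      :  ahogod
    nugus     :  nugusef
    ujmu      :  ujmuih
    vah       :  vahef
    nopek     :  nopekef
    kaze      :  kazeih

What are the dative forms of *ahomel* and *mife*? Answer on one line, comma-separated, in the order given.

Looking at the final sound of each stem: -ef when the stem ends in a voiceless consonant (*rerjep*, *nugus*, *vah*, *nopek*); -od when the stem ends in a voiced consonant (*debervel*, *ahog*); -ih when the stem ends in a vowel (*ujmu*, *kaze*).
*ahomel* — final sound /l/ (a voiced consonant) → -od → *ahomelod*.
Since the final sound of *mife* is /e/ (a vowel), it takes -ih, giving *mifeih*.

ahomelod, mifeih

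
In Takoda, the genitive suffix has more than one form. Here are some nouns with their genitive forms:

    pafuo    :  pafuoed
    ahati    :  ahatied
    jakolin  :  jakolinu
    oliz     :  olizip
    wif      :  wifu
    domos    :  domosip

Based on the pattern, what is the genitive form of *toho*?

tohoed

Looking at the final sound of each stem: -ip when the stem ends in a sibilant (*oliz*, *domos*); -u when the stem ends in a non-sibilant consonant (*jakolin*, *wif*); -ed when the stem ends in a vowel (*pafuo*, *ahati*).
*toho* — final sound /o/ (a vowel) → -ed → *tohoed*.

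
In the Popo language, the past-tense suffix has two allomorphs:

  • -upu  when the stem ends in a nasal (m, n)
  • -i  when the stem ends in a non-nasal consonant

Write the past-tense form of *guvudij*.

The final consonant of *guvudij* is /j/, which is non-nasal, so the suffix is -i, giving *guvudiji*.

guvudiji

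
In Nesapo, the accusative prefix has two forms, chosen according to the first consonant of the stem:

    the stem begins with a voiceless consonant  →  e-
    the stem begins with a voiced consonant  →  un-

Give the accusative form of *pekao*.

*pekao* — first consonant /p/ (voiceless) → e- → *epekao*.

epekao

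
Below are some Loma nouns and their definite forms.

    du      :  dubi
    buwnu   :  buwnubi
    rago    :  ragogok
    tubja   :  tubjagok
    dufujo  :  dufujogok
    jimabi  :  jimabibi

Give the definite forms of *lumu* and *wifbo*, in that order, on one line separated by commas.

lumubi, wifbogok

The alternation tracks the last vowel of the stem — -bi when the last vowel of the stem is a high vowel (*du*, *buwnu*, *jimabi*); -gok when the last vowel of the stem is a non-high vowel (*rago*, *tubja*, *dufujo*).
The last vowel of *lumu* is /u/, which is a high vowel, so the suffix is -bi, giving *lumubi*.
*wifbo* — last vowel /o/ (a non-high vowel) → -gok → *wifbogok*.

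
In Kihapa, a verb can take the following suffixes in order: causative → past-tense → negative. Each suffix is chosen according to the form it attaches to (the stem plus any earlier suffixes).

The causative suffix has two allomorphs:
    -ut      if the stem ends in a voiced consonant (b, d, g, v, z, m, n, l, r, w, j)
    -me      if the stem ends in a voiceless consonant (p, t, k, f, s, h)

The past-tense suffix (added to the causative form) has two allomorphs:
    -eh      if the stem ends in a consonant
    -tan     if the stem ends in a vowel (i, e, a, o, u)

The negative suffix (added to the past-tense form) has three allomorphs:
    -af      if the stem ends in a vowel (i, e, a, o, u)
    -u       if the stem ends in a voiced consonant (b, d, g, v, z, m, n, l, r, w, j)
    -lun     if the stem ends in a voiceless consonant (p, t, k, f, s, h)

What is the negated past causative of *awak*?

*awak* — final consonant /k/ (voiceless) → -me → *awakme*.
Since the final sound of the causative form *awakme* is /e/ (a vowel), it takes -tan, giving *awakmetan*.
The past-tense form *awakmetan* — final sound /n/ (a voiced consonant) → -u → *awakmetanu*.

awakmetanu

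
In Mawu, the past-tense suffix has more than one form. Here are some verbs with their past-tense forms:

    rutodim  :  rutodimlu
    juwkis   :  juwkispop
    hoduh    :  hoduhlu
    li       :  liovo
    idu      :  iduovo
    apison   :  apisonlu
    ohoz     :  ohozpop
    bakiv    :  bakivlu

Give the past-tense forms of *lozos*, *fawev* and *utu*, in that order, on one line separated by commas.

lozospop, fawevlu, utuovo

Looking at the final sound of each stem: -pop when the stem ends in a sibilant (*juwkis*, *ohoz*); -lu when the stem ends in a non-sibilant consonant (*rutodim*, *hoduh*, *apison*, *bakiv*); -ovo when the stem ends in a vowel (*li*, *idu*).
The final sound of *lozos* is /s/, which is a sibilant, so the suffix is -pop, giving *lozospop*.
*fawev* — final sound /v/ (a non-sibilant consonant) → -lu → *fawevlu*.
*utu*: final sound = /u/, a vowel → -ovo → *utuovo*.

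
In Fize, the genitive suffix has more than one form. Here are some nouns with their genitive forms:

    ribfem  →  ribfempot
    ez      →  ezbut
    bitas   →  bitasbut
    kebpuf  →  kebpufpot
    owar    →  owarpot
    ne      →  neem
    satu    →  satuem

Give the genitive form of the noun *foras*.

Looking at the final sound of each stem: -but when the stem ends in a sibilant (*ez*, *bitas*); -pot when the stem ends in a non-sibilant consonant (*ribfem*, *kebpuf*, *owar*); -em when the stem ends in a vowel (*ne*, *satu*).
*foras* — final sound /s/ (a sibilant) → -but → *forasbut*.

forasbut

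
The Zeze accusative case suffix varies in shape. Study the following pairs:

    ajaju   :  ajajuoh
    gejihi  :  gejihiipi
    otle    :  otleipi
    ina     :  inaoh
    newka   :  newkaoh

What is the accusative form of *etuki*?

The suffix is conditioned by the last vowel: -ipi when the last vowel of the stem is a front vowel (*gejihi*, *otle*); -oh when the last vowel of the stem is a back vowel (*ajaju*, *ina*, *newka*).
Since the last vowel of *etuki* is /i/ (a front vowel), it takes -ipi, giving *etukiipi*.

etukiipi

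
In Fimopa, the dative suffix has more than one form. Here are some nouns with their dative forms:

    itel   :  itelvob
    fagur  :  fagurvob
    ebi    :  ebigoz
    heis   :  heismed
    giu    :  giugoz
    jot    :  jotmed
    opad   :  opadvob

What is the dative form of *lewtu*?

lewtugoz

The suffix is conditioned by the final sound: -med when the stem ends in a voiceless consonant (*heis*, *jot*); -vob when the stem ends in a voiced consonant (*itel*, *fagur*, *opad*); -goz when the stem ends in a vowel (*ebi*, *giu*).
Since the final sound of *lewtu* is /u/ (a vowel), it takes -goz, giving *lewtugoz*.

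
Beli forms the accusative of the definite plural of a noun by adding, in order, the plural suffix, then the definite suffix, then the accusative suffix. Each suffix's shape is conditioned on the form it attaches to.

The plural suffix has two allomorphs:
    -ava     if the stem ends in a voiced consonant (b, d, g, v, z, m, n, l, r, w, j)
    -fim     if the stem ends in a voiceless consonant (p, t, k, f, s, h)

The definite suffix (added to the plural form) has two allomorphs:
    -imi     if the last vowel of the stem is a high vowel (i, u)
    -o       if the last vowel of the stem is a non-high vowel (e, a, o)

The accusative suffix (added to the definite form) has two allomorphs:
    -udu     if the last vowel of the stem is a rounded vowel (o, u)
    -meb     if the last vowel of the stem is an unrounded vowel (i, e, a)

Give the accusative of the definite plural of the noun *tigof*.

The final consonant of *tigof* is /f/, which is voiceless, so the plural suffix is -fim, giving *tigoffim*.
The last vowel of the plural form *tigoffim* is /i/, which is a high vowel, so the definite suffix is -imi, giving *tigoffimimi*.
Since the last vowel of the definite form *tigoffimimi* is /i/ (an unrounded vowel), it takes -meb, giving *tigoffimimimeb*.

tigoffimimimeb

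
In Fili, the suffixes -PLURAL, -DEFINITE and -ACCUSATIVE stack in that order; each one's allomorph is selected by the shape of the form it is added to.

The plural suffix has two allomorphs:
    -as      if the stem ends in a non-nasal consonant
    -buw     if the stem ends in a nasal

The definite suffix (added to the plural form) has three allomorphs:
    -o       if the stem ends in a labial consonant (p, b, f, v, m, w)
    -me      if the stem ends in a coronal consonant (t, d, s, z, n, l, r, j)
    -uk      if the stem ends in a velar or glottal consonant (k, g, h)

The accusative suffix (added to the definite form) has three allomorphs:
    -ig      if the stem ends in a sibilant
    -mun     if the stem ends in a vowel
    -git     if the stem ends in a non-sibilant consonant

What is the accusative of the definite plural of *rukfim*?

rukfimbuwomun

The final consonant of *rukfim* is /m/, which is a nasal, so the plural suffix is -buw, giving *rukfimbuw*.
The plural form *rukfimbuw* — final consonant /w/ (labial) → -o → *rukfimbuwo*.
The definite form *rukfimbuwo*: final sound = /o/, a vowel → -mun → *rukfimbuwomun*.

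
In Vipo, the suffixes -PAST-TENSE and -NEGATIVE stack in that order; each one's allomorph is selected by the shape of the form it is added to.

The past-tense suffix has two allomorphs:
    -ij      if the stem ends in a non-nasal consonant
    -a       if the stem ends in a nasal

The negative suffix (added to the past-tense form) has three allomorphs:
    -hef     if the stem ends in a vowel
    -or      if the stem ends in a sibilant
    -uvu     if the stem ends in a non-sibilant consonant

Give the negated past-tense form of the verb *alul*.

*alul* — final consonant /l/ (non-nasal) → -ij → *alulij*.
The past-tense form *alulij* — final sound /j/ (a non-sibilant consonant) → -uvu → *alulijuvu*.

alulijuvu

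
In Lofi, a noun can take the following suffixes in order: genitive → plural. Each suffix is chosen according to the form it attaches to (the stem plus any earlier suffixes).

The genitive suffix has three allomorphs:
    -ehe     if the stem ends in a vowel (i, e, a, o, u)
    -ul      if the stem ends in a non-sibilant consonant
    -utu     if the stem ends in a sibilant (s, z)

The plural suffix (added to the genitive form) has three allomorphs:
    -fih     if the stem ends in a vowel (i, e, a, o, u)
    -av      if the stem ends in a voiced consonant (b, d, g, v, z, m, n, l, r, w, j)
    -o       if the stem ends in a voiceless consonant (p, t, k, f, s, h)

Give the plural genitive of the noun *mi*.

miehefih

Since the final sound of *mi* is /i/ (a vowel), it takes -ehe, giving *miehe*.
The genitive form *miehe* — final sound /e/ (a vowel) → -fih → *miehefih*.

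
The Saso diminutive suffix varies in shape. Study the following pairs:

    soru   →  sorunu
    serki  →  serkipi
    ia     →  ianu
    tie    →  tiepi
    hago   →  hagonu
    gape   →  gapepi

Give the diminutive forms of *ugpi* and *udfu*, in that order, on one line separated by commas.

The alternation tracks the last vowel of the stem — -pi when the last vowel of the stem is a front vowel (*serki*, *tie*, *gape*); -nu when the last vowel of the stem is a back vowel (*soru*, *ia*, *hago*).
*ugpi* — last vowel /i/ (a front vowel) → -pi → *ugpipi*.
The last vowel of *udfu* is /u/, which is a back vowel, so the suffix is -nu, giving *udfunu*.

ugpipi, udfunu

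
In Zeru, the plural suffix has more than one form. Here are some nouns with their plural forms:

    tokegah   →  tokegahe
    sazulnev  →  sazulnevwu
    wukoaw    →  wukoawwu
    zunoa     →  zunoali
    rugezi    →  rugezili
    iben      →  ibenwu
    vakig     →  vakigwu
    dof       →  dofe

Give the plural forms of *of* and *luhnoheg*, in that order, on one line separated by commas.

ofe, luhnohegwu

The suffix is conditioned by the final sound: -e when the stem ends in a voiceless consonant (*tokegah*, *dof*); -wu when the stem ends in a voiced consonant (*sazulnev*, *wukoaw*, *iben*, *vakig*); -li when the stem ends in a vowel (*zunoa*, *rugezi*).
The final sound of *of* is /f/, which is a voiceless consonant, so the suffix is -e, giving *ofe*.
*luhnoheg* — final sound /g/ (a voiced consonant) → -wu → *luhnohegwu*.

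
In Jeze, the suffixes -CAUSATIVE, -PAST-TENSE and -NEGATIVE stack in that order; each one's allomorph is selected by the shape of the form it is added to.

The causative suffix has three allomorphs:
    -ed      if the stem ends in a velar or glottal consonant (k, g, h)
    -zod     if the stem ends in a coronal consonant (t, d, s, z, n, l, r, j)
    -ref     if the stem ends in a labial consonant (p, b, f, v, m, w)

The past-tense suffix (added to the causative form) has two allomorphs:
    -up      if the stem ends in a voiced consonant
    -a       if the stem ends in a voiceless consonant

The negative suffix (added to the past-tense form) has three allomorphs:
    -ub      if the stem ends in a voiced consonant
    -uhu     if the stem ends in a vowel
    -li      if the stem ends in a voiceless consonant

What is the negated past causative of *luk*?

lukedupli

*luk* — final consonant /k/ (velar/glottal) → -ed → *luked*.
The causative form *luked*: final consonant = /d/, voiced → -up → *lukedup*.
The final sound of the past-tense form *lukedup* is /p/, which is a voiceless consonant, so the negative suffix is -li, giving *lukedupli*.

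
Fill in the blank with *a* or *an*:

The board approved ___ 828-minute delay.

The indefinite article is chosen by the initial *sound* of the following word, not its spelling.
The number *828* is spoken "eight hundred …", beginning with /eɪt/ — a vowel sound.
So the article is *an*: The board approved an 828-minute delay.

an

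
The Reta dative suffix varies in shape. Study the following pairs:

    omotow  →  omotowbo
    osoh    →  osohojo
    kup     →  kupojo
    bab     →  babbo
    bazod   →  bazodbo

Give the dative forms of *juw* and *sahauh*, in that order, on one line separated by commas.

The suffix is conditioned by the final consonant: -ojo when the stem ends in a voiceless consonant (*osoh*, *kup*); -bo when the stem ends in a voiced consonant (*omotow*, *bab*, *bazod*).
The final consonant of *juw* is /w/, which is voiced, so the suffix is -bo, giving *juwbo*.
*sahauh*: final consonant = /h/, voiceless → -ojo → *sahauhojo*.

juwbo, sahauhojo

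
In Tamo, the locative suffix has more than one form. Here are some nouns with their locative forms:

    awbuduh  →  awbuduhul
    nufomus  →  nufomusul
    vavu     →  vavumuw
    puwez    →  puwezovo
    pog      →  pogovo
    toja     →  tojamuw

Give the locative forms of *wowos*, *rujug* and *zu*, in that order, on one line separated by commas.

The alternation tracks the final sound of the stem — -ul when the stem ends in a voiceless consonant (*awbuduh*, *nufomus*); -ovo when the stem ends in a voiced consonant (*puwez*, *pog*); -muw when the stem ends in a vowel (*vavu*, *toja*).
*wowos* — final sound /s/ (a voiceless consonant) → -ul → *wowosul*.
Since the final sound of *rujug* is /g/ (a voiced consonant), it takes -ovo, giving *rujugovo*.
Since the final sound of *zu* is /u/ (a vowel), it takes -muw, giving *zumuw*.

wowosul, rujugovo, zumuw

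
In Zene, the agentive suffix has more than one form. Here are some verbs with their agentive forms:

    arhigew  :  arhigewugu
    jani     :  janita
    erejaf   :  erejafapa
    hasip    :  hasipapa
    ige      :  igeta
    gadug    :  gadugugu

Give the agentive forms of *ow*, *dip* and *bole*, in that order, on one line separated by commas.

owugu, dipapa, boleta

Looking at the final sound of each stem: -apa when the stem ends in a voiceless consonant (*erejaf*, *hasip*); -ugu when the stem ends in a voiced consonant (*arhigew*, *gadug*); -ta when the stem ends in a vowel (*jani*, *ige*).
Since the final sound of *ow* is /w/ (a voiced consonant), it takes -ugu, giving *owugu*.
*dip* — final sound /p/ (a voiceless consonant) → -apa → *dipapa*.
*bole*: final sound = /e/, a vowel → -ta → *boleta*.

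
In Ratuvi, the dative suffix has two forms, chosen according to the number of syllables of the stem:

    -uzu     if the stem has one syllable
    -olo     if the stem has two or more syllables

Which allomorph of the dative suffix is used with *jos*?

-uzu

With one syllable, *jos* takes -uzu.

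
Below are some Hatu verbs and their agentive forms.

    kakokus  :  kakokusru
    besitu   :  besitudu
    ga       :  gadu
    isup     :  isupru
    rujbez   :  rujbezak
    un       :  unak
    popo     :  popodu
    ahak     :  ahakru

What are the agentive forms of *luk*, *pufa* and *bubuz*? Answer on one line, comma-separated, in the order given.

The suffix is conditioned by the final sound: -ru when the stem ends in a voiceless consonant (*kakokus*, *isup*, *ahak*); -ak when the stem ends in a voiced consonant (*rujbez*, *un*); -du when the stem ends in a vowel (*besitu*, *ga*, *popo*).
*luk*: final sound = /k/, a voiceless consonant → -ru → *lukru*.
Since the final sound of *pufa* is /a/ (a vowel), it takes -du, giving *pufadu*.
The final sound of *bubuz* is /z/, which is a voiced consonant, so the suffix is -ak, giving *bubuzak*.

lukru, pufadu, bubuzak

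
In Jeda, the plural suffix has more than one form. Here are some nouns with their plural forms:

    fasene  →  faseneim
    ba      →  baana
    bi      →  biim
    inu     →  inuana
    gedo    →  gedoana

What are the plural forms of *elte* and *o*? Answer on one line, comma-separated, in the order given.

The pattern is front/back vowel harmony: -im when the last vowel of the stem is a front vowel (*fasene*, *bi*); -ana when the last vowel of the stem is a back vowel (*ba*, *inu*, *gedo*).
The last vowel of *elte* is /e/, which is a front vowel, so the suffix is -im, giving *elteim*.
*o* — last vowel /o/ (a back vowel) → -ana → *oana*.

elteim, oana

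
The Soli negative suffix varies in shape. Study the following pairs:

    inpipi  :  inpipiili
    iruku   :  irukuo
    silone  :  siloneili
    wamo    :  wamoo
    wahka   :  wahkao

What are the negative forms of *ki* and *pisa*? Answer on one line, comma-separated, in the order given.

kiili, pisao

Looking at the last vowel of each stem: -ili when the last vowel of the stem is a front vowel (*inpipi*, *silone*); -o when the last vowel of the stem is a back vowel (*iruku*, *wamo*, *wahka*).
The last vowel of *ki* is /i/, which is a front vowel, so the suffix is -ili, giving *kiili*.
Since the last vowel of *pisa* is /a/ (a back vowel), it takes -o, giving *pisao*.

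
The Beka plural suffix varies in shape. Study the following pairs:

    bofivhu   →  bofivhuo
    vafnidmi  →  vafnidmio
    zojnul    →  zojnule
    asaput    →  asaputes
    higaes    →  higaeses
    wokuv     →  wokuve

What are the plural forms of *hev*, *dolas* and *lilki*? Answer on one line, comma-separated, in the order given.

The pattern is voicing of the final sound: -es when the stem ends in a voiceless consonant (*asaput*, *higaes*); -e when the stem ends in a voiced consonant (*zojnul*, *wokuv*); -o when the stem ends in a vowel (*bofivhu*, *vafnidmi*).
Since the final sound of *hev* is /v/ (a voiced consonant), it takes -e, giving *heve*.
*dolas*: final sound = /s/, a voiceless consonant → -es → *dolases*.
*lilki* — final sound /i/ (a vowel) → -o → *lilkio*.

heve, dolases, lilkio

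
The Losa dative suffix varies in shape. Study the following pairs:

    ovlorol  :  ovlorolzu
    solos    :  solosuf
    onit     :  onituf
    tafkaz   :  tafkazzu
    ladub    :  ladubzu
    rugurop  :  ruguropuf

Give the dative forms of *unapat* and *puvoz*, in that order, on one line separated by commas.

The pattern is voicing of the final consonant: -uf when the stem ends in a voiceless consonant (*solos*, *onit*, *rugurop*); -zu when the stem ends in a voiced consonant (*ovlorol*, *tafkaz*, *ladub*).
*unapat* — final consonant /t/ (voiceless) → -uf → *unapatuf*.
The final consonant of *puvoz* is /z/, which is voiced, so the suffix is -zu, giving *puvozzu*.

unapatuf, puvozzu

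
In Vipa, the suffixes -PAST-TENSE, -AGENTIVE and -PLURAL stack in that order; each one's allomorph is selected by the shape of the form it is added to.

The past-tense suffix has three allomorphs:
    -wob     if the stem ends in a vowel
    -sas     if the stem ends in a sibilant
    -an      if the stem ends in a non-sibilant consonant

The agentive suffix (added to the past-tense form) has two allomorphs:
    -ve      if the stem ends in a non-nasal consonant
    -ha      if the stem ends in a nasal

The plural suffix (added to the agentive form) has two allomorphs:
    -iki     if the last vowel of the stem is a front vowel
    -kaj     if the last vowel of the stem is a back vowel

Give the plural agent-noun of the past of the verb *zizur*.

The final sound of *zizur* is /r/, which is a non-sibilant consonant, so the past-tense suffix is -an, giving *zizuran*.
The final consonant of the past-tense form *zizuran* is /n/, which is a nasal, so the agentive suffix is -ha, giving *zizuranha*.
The agentive form *zizuranha*: last vowel = /a/, a back vowel → -kaj → *zizuranhakaj*.

zizuranhakaj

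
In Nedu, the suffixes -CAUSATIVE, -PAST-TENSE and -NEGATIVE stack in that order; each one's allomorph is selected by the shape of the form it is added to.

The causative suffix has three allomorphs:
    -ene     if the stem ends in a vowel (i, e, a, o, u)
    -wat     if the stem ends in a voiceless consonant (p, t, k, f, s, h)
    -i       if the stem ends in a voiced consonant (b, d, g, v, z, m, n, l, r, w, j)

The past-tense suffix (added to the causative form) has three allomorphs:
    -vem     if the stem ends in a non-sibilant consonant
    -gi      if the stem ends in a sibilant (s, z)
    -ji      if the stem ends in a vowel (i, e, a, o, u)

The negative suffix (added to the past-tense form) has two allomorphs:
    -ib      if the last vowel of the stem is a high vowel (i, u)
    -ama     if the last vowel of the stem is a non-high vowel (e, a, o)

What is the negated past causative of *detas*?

detaswatvemama

The final sound of *detas* is /s/, which is a voiceless consonant, so the causative suffix is -wat, giving *detaswat*.
The final sound of the causative form *detaswat* is /t/, which is a non-sibilant consonant, so the past-tense suffix is -vem, giving *detaswatvem*.
The past-tense form *detaswatvem*: last vowel = /e/, a non-high vowel → -ama → *detaswatvemama*.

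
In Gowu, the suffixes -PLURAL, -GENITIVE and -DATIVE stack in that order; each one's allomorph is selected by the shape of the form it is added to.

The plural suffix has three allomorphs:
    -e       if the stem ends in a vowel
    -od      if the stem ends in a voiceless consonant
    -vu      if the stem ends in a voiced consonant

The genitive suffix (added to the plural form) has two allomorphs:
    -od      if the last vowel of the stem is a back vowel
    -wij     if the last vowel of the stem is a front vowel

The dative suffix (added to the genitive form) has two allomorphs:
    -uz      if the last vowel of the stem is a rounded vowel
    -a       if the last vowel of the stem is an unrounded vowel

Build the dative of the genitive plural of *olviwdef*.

olviwdefododuz

*olviwdef*: final sound = /f/, a voiceless consonant → -od → *olviwdefod*.
The plural form *olviwdefod* — last vowel /o/ (a back vowel) → -od → *olviwdefodod*.
Since the last vowel of the genitive form *olviwdefodod* is /o/ (a rounded vowel), it takes -uz, giving *olviwdefododuz*.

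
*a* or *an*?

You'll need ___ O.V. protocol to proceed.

an

The indefinite article is chosen by the initial *sound* of the following word, not its spelling.
The initialism *O.V.* is read letter by letter; the first letter, O, is pronounced /oʊ/, which begins with a vowel sound.
So the article is *an*: You'll need an O.V. protocol to proceed.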